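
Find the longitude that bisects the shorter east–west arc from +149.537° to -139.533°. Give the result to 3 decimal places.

Signed shortest Δλ from +149.537° to -139.533° is +70.930°.
Midpoint longitude = +149.537° + (+70.930°)/2 = +149.537° + 35.465° = +185.002°.
Normalise into (−180°, 180°]: -174.998°.
(The naïve average (+149.537 + -139.533)/2 = 5.002° is on the wrong side of the globe.)

-174.998°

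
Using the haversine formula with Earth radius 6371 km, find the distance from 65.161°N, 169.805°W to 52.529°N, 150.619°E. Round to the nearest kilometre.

2611 km

Δλ = 150.619 − -169.805 = 320.424°; wrapped into (−180°, 180°]: -39.576°.
Δφ = 52.529 − 65.161 = -12.632°.
a = sin²(Δφ/2) + cos φ₁ · cos φ₂ · sin²(Δλ/2) = 0.041392.
c = 2·atan2(√a, √(1−a)) = 0.40976 rad → d = 6371·c ≈ 2610.58 km.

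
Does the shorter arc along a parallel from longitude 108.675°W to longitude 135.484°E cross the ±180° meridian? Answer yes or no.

Yes

Naïve |135.484 − -108.675| = 244.159° > 180°, so the shorter arc goes the other way round — across 180°.
Signed shortest Δλ = ((135.484 − -108.675 + 180) mod 360) − 180 = -115.841°.
Going west by 115.841° from -108.675° passes through 180° before reaching +135.484°.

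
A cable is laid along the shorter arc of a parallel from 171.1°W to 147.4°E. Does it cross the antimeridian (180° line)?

Yes

Naïve |147.4 − -171.1| = 318.5° > 180°, so the shorter arc goes the other way round — across 180°.
Signed shortest Δλ = ((147.4 − -171.1 + 180) mod 360) − 180 = -41.5°.
Going west by 41.5° from -171.1° passes through 180° before reaching +147.4°.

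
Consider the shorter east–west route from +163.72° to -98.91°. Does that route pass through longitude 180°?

Naïve |-98.91 − 163.72| = 262.63° > 180°, so the shorter arc goes the other way round — across 180°.
Signed shortest Δλ = ((-98.91 − 163.72 + 180) mod 360) − 180 = 97.37°.
Going east by 97.37° from +163.72° passes through 180° before reaching -98.91°.

Yes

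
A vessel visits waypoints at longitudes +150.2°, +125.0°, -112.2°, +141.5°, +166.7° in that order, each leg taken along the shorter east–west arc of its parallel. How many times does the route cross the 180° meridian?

2

Leg 1: +150.2° → +125.0°, shortest Δλ = -25.2° (west) — does not cross 180°.
Leg 2: +125.0° → -112.2°, shortest Δλ = 122.8° (east) — crosses 180°.
Leg 3: -112.2° → +141.5°, shortest Δλ = -106.3° (west) — crosses 180°.
Leg 4: +141.5° → +166.7°, shortest Δλ = 25.2° (east) — does not cross 180°.
Total crossings: 2.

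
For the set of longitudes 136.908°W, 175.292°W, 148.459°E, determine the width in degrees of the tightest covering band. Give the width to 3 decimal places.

Sort the longitudes: -175.292°, -136.908°, +148.459°.
Eastward gaps between consecutive values (wrapping around): 38.384°, 285.367°, 36.249°.
Largest gap = 285.367° ⇒ minimal covering band is its complement: 360° − 285.367° = 74.633°.
Band runs from +148.459° eastward to -136.908°, crossing the antimeridian.

74.633°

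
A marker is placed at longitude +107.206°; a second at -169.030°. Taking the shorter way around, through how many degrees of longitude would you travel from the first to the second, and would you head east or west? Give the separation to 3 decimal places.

83.764° east

Raw difference: -169.030 − 107.206 = -276.236°.
Normalise into (−180°, 180°]: -276.236° + 360° = 83.764°.
Positive ⇒ the second point lies to the east; separation 83.764°.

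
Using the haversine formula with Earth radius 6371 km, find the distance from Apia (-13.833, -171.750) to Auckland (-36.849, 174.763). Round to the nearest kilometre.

2889 km

Δλ = 174.763 − -171.750 = 346.513°; wrapped into (−180°, 180°]: -13.487°.
Δφ = -36.849 − -13.833 = -23.016°.
a = sin²(Δφ/2) + cos φ₁ · cos φ₂ · sin²(Δλ/2) = 0.050516.
c = 2·atan2(√a, √(1−a)) = 0.45339 rad → d = 6371·c ≈ 2888.54 km.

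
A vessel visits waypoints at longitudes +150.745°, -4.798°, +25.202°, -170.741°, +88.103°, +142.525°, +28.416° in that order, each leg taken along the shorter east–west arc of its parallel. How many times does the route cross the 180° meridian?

2

Leg 1: +150.745° → -4.798°, shortest Δλ = -155.543° (west) — does not cross 180°.
Leg 2: -4.798° → +25.202°, shortest Δλ = 30.0° (east) — does not cross 180°.
Leg 3: +25.202° → -170.741°, shortest Δλ = 164.057° (east) — crosses 180°.
Leg 4: -170.741° → +88.103°, shortest Δλ = -101.156° (west) — crosses 180°.
Leg 5: +88.103° → +142.525°, shortest Δλ = 54.422° (east) — does not cross 180°.
Leg 6: +142.525° → +28.416°, shortest Δλ = -114.109° (west) — does not cross 180°.
Total crossings: 2.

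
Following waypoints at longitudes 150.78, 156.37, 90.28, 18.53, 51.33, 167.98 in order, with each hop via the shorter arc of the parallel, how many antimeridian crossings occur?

Leg 1: +150.78° → +156.37°, shortest Δλ = 5.59° (east) — does not cross 180°.
Leg 2: +156.37° → +90.28°, shortest Δλ = -66.09° (west) — does not cross 180°.
Leg 3: +90.28° → +18.53°, shortest Δλ = -71.75° (west) — does not cross 180°.
Leg 4: +18.53° → +51.33°, shortest Δλ = 32.8° (east) — does not cross 180°.
Leg 5: +51.33° → +167.98°, shortest Δλ = 116.65° (east) — does not cross 180°.
Total crossings: 0.

0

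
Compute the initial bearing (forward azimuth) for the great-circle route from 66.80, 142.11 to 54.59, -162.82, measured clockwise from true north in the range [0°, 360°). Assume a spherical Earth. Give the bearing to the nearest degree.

88°

Δλ = -162.82 − 142.11 = -304.93°; wrapped into (−180°, 180°]: 55.07°.
θ = atan2( sin Δλ · cos φ₂ , cos φ₁ · sin φ₂ − sin φ₁ · cos φ₂ · cos Δλ )
  = atan2(0.47504, 0.01614) = 88.054° → normalised to [0°, 360°): 88.054°.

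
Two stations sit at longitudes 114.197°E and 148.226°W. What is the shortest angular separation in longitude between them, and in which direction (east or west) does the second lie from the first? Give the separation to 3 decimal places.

Raw difference: -148.226 − 114.197 = -262.423°.
Normalise into (−180°, 180°]: -262.423° + 360° = 97.577°.
Positive ⇒ the second point lies to the east; separation 97.577°.

97.577° east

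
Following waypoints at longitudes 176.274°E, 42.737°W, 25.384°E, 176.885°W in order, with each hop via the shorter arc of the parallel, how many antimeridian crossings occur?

Leg 1: +176.274° → -42.737°, shortest Δλ = 140.989° (east) — crosses 180°.
Leg 2: -42.737° → +25.384°, shortest Δλ = 68.121° (east) — does not cross 180°.
Leg 3: +25.384° → -176.885°, shortest Δλ = 157.731° (east) — crosses 180°.
Total crossings: 2.

2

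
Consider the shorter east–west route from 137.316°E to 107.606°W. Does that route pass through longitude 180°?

Yes

Naïve |-107.606 − 137.316| = 244.922° > 180°, so the shorter arc goes the other way round — across 180°.
Signed shortest Δλ = ((-107.606 − 137.316 + 180) mod 360) − 180 = 115.078°.
Going east by 115.078° from +137.316° passes through 180° before reaching -107.606°.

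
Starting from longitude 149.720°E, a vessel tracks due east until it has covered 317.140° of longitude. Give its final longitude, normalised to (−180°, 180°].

Start at +149.720°; shift +317.140° → +466.860°.
+466.860° lies outside (−180°, 180°]; subtract 360° → +106.860°.

106.860°E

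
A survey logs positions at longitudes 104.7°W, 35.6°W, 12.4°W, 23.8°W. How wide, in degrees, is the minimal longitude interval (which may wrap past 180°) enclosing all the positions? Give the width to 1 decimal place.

Sort the longitudes: -104.7°, -35.6°, -23.8°, -12.4°.
Eastward gaps between consecutive values (wrapping around): 69.1°, 11.8°, 11.4°, 267.7°.
Largest gap = 267.7° ⇒ minimal covering band is its complement: 360° − 267.7° = 92.3°.
Band runs from -104.7° eastward to -12.4°.

92.3°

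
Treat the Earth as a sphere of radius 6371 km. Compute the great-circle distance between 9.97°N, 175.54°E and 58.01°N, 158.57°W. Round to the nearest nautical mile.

3120 nmi

Δλ = -158.57 − 175.54 = -334.11°; wrapped into (−180°, 180°]: 25.89°.
Δφ = 58.01 − 9.97 = 48.04°.
a = sin²(Δφ/2) + cos φ₁ · cos φ₂ · sin²(Δλ/2) = 0.191878.
c = 2·atan2(√a, √(1−a)) = 0.90683 rad → d = 6371·c ≈ 5777.43 km ≈ 3119.56 nmi.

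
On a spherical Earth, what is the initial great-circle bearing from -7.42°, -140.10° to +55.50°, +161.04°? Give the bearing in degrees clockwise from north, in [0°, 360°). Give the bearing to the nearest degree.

330°

Δλ = 161.04 − -140.10 = 301.14°; wrapped into (−180°, 180°]: -58.86°.
θ = atan2( sin Δλ · cos φ₂ , cos φ₁ · sin φ₂ − sin φ₁ · cos φ₂ · cos Δλ )
  = atan2(-0.48479, 0.85505) = -29.552° → normalised to [0°, 360°): 330.448°.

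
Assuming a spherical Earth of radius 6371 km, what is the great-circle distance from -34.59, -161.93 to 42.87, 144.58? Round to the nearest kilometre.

Δλ = 144.58 − -161.93 = 306.51°; wrapped into (−180°, 180°]: -53.49°.
Δφ = 42.87 − -34.59 = 77.46°.
a = sin²(Δφ/2) + cos φ₁ · cos φ₂ · sin²(Δλ/2) = 0.513629.
c = 2·atan2(√a, √(1−a)) = 1.59806 rad → d = 6371·c ≈ 10181.22 km.

10181 km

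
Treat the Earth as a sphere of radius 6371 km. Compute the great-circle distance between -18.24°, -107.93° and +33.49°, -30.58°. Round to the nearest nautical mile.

5401 nmi

Δλ = -30.58 − -107.93 = 77.35°.
Δφ = 33.49 − -18.24 = 51.73°.
a = sin²(Δφ/2) + cos φ₁ · cos φ₂ · sin²(Δλ/2) = 0.499624.
c = 2·atan2(√a, √(1−a)) = 1.57005 rad → d = 6371·c ≈ 10002.76 km ≈ 5401.06 nmi.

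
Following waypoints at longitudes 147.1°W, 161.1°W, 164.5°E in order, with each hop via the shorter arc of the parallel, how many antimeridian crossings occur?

1

Leg 1: -147.1° → -161.1°, shortest Δλ = -14.0° (west) — does not cross 180°.
Leg 2: -161.1° → +164.5°, shortest Δλ = -34.4° (west) — crosses 180°.
Total crossings: 1.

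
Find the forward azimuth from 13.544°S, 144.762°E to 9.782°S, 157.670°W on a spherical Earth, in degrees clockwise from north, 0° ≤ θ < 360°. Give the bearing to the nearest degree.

Δλ = -157.670 − 144.762 = -302.432°; wrapped into (−180°, 180°]: 57.568°.
θ = atan2( sin Δλ · cos φ₂ , cos φ₁ · sin φ₂ − sin φ₁ · cos φ₂ · cos Δλ )
  = atan2(0.83176, -0.04140) = 92.850° → normalised to [0°, 360°): 92.850°.

93°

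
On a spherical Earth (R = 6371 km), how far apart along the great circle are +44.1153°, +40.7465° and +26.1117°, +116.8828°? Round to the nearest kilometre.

Δλ = 116.8828 − 40.7465 = 76.1363°.
Δφ = 26.1117 − 44.1153 = -18.0036°.
a = sin²(Δφ/2) + cos φ₁ · cos φ₂ · sin²(Δλ/2) = 0.269579.
c = 2·atan2(√a, √(1−a)) = 1.09185 rad → d = 6371·c ≈ 6956.20 km.

6956 km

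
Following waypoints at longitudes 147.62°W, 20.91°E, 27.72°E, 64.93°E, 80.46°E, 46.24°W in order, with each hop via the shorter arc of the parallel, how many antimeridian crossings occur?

Leg 1: -147.62° → +20.91°, shortest Δλ = 168.53° (east) — does not cross 180°.
Leg 2: +20.91° → +27.72°, shortest Δλ = 6.81° (east) — does not cross 180°.
Leg 3: +27.72° → +64.93°, shortest Δλ = 37.21° (east) — does not cross 180°.
Leg 4: +64.93° → +80.46°, shortest Δλ = 15.53° (east) — does not cross 180°.
Leg 5: +80.46° → -46.24°, shortest Δλ = -126.7° (west) — does not cross 180°.
Total crossings: 0.

0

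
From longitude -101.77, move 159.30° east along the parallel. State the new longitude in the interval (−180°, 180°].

Start at -101.77°; shift +159.30° → +57.53°.
+57.53° already lies in (−180°, 180°].

+57.53°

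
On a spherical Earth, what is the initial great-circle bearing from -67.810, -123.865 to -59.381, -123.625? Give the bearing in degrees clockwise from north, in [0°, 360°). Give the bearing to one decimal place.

Δλ = -123.625 − -123.865 = 0.240°.
θ = atan2( sin Δλ · cos φ₂ , cos φ₁ · sin φ₂ − sin φ₁ · cos φ₂ · cos Δλ )
  = atan2(0.00213, 0.14658) = 0.834° → normalised to [0°, 360°): 0.834°.

0.8°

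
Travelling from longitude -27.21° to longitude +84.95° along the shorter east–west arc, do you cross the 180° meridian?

No

Signed shortest Δλ = ((84.95 − -27.21 + 180) mod 360) − 180 = 112.16°.
Going east by 112.16° from -27.21° reaches +84.95° without touching 180°.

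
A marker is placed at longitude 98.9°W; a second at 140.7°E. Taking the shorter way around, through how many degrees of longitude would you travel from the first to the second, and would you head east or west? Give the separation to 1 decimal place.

120.4° west

Raw difference: 140.7 − -98.9 = 239.6°.
Normalise into (−180°, 180°]: 239.6° − 360° = -120.4°.
Negative ⇒ the second point lies to the west; separation 120.4°.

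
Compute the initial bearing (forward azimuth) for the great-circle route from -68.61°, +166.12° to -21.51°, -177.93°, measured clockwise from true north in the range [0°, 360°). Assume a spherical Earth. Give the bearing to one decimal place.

20.1°

Δλ = -177.93 − 166.12 = -344.05°; wrapped into (−180°, 180°]: 15.95°.
θ = atan2( sin Δλ · cos φ₂ , cos φ₁ · sin φ₂ − sin φ₁ · cos φ₂ · cos Δλ )
  = atan2(0.25566, 0.69919) = 20.085° → normalised to [0°, 360°): 20.085°.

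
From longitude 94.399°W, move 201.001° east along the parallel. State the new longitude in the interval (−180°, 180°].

106.602°E

Start at -94.399°; shift +201.001° → +106.602°.
+106.602° already lies in (−180°, 180°].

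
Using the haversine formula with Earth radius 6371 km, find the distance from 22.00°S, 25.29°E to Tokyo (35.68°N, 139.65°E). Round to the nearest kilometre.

13560 km

Δλ = 139.65 − 25.29 = 114.36°.
Δφ = 35.68 − -22.00 = 57.68°.
a = sin²(Δφ/2) + cos φ₁ · cos φ₂ · sin²(Δλ/2) = 0.764569.
c = 2·atan2(√a, √(1−a)) = 2.12838 rad → d = 6371·c ≈ 13559.92 km.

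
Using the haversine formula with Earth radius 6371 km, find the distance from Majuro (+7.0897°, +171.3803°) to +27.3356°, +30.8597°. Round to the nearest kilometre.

14299 km

Δλ = 30.8597 − 171.3803 = -140.5206°.
Δφ = 27.3356 − 7.0897 = 20.2459°.
a = sin²(Δφ/2) + cos φ₁ · cos φ₂ · sin²(Δλ/2) = 0.811872.
c = 2·atan2(√a, √(1−a)) = 2.24432 rad → d = 6371·c ≈ 14298.56 km.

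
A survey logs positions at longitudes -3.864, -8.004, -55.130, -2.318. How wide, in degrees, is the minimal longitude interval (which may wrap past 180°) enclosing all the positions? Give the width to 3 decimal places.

52.812°

Sort the longitudes: -55.130°, -8.004°, -3.864°, -2.318°.
Eastward gaps between consecutive values (wrapping around): 47.126°, 4.140°, 1.546°, 307.188°.
Largest gap = 307.188° ⇒ minimal covering band is its complement: 360° − 307.188° = 52.812°.
Band runs from -55.130° eastward to -2.318°.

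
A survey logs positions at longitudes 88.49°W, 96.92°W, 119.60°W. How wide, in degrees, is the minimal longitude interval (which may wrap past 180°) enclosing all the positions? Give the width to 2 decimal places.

Sort the longitudes: -119.60°, -96.92°, -88.49°.
Eastward gaps between consecutive values (wrapping around): 22.68°, 8.43°, 328.89°.
Largest gap = 328.89° ⇒ minimal covering band is its complement: 360° − 328.89° = 31.11°.
Band runs from -119.60° eastward to -88.49°.

31.11°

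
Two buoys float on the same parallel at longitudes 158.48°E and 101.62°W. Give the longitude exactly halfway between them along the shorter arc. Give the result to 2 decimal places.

Signed shortest Δλ from +158.48° to -101.62° is +99.90°.
Midpoint longitude = +158.48° + (+99.90°)/2 = +158.48° + 49.95° = +208.43°.
Normalise into (−180°, 180°]: -151.57°.
(The naïve average (+158.48 + -101.62)/2 = 28.43° is on the wrong side of the globe.)

151.57°W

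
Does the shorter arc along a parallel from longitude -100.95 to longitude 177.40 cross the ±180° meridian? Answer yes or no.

Naïve |177.40 − -100.95| = 278.35° > 180°, so the shorter arc goes the other way round — across 180°.
Signed shortest Δλ = ((177.40 − -100.95 + 180) mod 360) − 180 = -81.65°.
Going west by 81.65° from -100.95° passes through 180° before reaching +177.40°.

Yes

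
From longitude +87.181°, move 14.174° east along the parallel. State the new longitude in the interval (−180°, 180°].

+101.355°

Start at +87.181°; shift +14.174° → +101.355°.
+101.355° already lies in (−180°, 180°].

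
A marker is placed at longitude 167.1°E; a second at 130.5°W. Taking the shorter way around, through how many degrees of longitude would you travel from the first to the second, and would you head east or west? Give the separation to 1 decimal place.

62.4° east

Raw difference: -130.5 − 167.1 = -297.6°.
Normalise into (−180°, 180°]: -297.6° + 360° = 62.4°.
Positive ⇒ the second point lies to the east; separation 62.4°.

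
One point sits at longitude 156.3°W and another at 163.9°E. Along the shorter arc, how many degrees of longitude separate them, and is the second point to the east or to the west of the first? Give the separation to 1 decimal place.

39.8° west

Raw difference: 163.9 − -156.3 = 320.2°.
Normalise into (−180°, 180°]: 320.2° − 360° = -39.8°.
Negative ⇒ the second point lies to the west; separation 39.8°.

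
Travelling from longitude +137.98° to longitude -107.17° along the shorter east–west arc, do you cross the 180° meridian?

Yes

Naïve |-107.17 − 137.98| = 245.15° > 180°, so the shorter arc goes the other way round — across 180°.
Signed shortest Δλ = ((-107.17 − 137.98 + 180) mod 360) − 180 = 114.85°.
Going east by 114.85° from +137.98° passes through 180° before reaching -107.17°.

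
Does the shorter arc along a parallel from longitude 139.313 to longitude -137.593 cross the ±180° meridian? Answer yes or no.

Yes

Naïve |-137.593 − 139.313| = 276.906° > 180°, so the shorter arc goes the other way round — across 180°.
Signed shortest Δλ = ((-137.593 − 139.313 + 180) mod 360) − 180 = 83.094°.
Going east by 83.094° from +139.313° passes through 180° before reaching -137.593°.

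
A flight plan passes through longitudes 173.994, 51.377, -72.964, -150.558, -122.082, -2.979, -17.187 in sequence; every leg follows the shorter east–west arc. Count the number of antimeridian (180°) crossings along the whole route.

0

Leg 1: +173.994° → +51.377°, shortest Δλ = -122.617° (west) — does not cross 180°.
Leg 2: +51.377° → -72.964°, shortest Δλ = -124.341° (west) — does not cross 180°.
Leg 3: -72.964° → -150.558°, shortest Δλ = -77.594° (west) — does not cross 180°.
Leg 4: -150.558° → -122.082°, shortest Δλ = 28.476° (east) — does not cross 180°.
Leg 5: -122.082° → -2.979°, shortest Δλ = 119.103° (east) — does not cross 180°.
Leg 6: -2.979° → -17.187°, shortest Δλ = -14.208° (west) — does not cross 180°.
Total crossings: 0.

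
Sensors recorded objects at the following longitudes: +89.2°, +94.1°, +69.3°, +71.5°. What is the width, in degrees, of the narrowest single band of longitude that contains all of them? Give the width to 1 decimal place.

Sort the longitudes: +69.3°, +71.5°, +89.2°, +94.1°.
Eastward gaps between consecutive values (wrapping around): 2.2°, 17.7°, 4.9°, 335.2°.
Largest gap = 335.2° ⇒ minimal covering band is its complement: 360° − 335.2° = 24.8°.
Band runs from +69.3° eastward to +94.1°.

24.8°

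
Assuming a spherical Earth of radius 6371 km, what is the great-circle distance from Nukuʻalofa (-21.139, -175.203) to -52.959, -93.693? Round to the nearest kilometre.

Δλ = -93.693 − -175.203 = 81.510°.
Δφ = -52.959 − -21.139 = -31.820°.
a = sin²(Δφ/2) + cos φ₁ · cos φ₂ · sin²(Δλ/2) = 0.314596.
c = 2·atan2(√a, √(1−a)) = 1.19092 rad → d = 6371·c ≈ 7587.34 km.

7587 km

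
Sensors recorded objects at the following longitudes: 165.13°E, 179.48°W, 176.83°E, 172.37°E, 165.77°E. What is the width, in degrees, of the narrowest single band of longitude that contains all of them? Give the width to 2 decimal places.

15.39°

Sort the longitudes: -179.48°, +165.13°, +165.77°, +172.37°, +176.83°.
Eastward gaps between consecutive values (wrapping around): 344.61°, 0.64°, 6.60°, 4.46°, 3.69°.
Largest gap = 344.61° ⇒ minimal covering band is its complement: 360° − 344.61° = 15.39°.
Band runs from +165.13° eastward to -179.48°, crossing the antimeridian.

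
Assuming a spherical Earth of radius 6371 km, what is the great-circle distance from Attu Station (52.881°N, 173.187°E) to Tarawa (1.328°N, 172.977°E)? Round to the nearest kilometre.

5732 km

Δλ = 172.977 − 173.187 = -0.210°.
Δφ = 1.328 − 52.881 = -51.553°.
a = sin²(Δφ/2) + cos φ₁ · cos φ₂ · sin²(Δλ/2) = 0.189107.
c = 2·atan2(√a, √(1−a)) = 0.89977 rad → d = 6371·c ≈ 5732.47 km.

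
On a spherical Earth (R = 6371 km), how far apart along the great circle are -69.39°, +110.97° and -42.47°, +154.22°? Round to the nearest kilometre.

Δλ = 154.22 − 110.97 = 43.25°.
Δφ = -42.47 − -69.39 = 26.92°.
a = sin²(Δφ/2) + cos φ₁ · cos φ₂ · sin²(Δλ/2) = 0.089444.
c = 2·atan2(√a, √(1−a)) = 0.60744 rad → d = 6371·c ≈ 3870.01 km.

3870 km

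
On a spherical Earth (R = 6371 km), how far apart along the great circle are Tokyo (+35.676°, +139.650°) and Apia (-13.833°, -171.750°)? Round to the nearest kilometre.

7509 km

Δλ = -171.750 − 139.650 = -311.400°; wrapped into (−180°, 180°]: 48.600°.
Δφ = -13.833 − 35.676 = -49.509°.
a = sin²(Δφ/2) + cos φ₁ · cos φ₂ · sin²(Δλ/2) = 0.308909.
c = 2·atan2(√a, √(1−a)) = 1.17864 rad → d = 6371·c ≈ 7509.11 km.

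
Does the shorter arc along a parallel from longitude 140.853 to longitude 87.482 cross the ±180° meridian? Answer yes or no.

Signed shortest Δλ = ((87.482 − 140.853 + 180) mod 360) − 180 = -53.371°.
Going west by 53.371° from +140.853° reaches +87.482° without touching 180°.

No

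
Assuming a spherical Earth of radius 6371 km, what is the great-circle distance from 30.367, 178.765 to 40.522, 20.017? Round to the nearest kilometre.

Δλ = 20.017 − 178.765 = -158.748°.
Δφ = 40.522 − 30.367 = 10.155°.
a = sin²(Δφ/2) + cos φ₁ · cos φ₂ · sin²(Δλ/2) = 0.641399.
c = 2·atan2(√a, √(1−a)) = 1.85751 rad → d = 6371·c ≈ 11834.17 km.

11834 km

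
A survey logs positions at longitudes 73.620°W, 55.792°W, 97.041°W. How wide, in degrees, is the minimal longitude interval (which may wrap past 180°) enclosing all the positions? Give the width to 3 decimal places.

41.249°

Sort the longitudes: -97.041°, -73.620°, -55.792°.
Eastward gaps between consecutive values (wrapping around): 23.421°, 17.828°, 318.751°.
Largest gap = 318.751° ⇒ minimal covering band is its complement: 360° − 318.751° = 41.249°.
Band runs from -97.041° eastward to -55.792°.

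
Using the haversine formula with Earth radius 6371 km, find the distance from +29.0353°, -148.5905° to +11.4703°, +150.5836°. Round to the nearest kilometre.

6567 km

Δλ = 150.5836 − -148.5905 = 299.1741°; wrapped into (−180°, 180°]: -60.8259°.
Δφ = 11.4703 − 29.0353 = -17.5650°.
a = sin²(Δφ/2) + cos φ₁ · cos φ₂ · sin²(Δλ/2) = 0.242897.
c = 2·atan2(√a, √(1−a)) = 1.03072 rad → d = 6371·c ≈ 6566.69 km.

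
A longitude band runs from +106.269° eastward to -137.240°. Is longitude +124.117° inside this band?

Band width going east from +106.269° to -137.240°: ((-137.240 − 106.269) mod 360) = 116.491°.
Offset of +124.117° east of the west edge: ((124.117 − 106.269) mod 360) = 17.848°.
17.848° ≤ 116.491° ⇒ inside.

Yes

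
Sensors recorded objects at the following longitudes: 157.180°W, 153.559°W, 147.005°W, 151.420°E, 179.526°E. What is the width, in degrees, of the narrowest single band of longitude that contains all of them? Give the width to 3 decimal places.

Sort the longitudes: -157.180°, -153.559°, -147.005°, +151.420°, +179.526°.
Eastward gaps between consecutive values (wrapping around): 3.621°, 6.554°, 298.425°, 28.106°, 23.294°.
Largest gap = 298.425° ⇒ minimal covering band is its complement: 360° − 298.425° = 61.575°.
Band runs from +151.420° eastward to -147.005°, crossing the antimeridian.

61.575°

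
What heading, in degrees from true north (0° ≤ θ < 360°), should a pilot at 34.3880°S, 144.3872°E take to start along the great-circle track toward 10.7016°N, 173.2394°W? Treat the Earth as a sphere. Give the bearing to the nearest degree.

Δλ = -173.2394 − 144.3872 = -317.6266°; wrapped into (−180°, 180°]: 42.3734°.
θ = atan2( sin Δλ · cos φ₂ , cos φ₁ · sin φ₂ − sin φ₁ · cos φ₂ · cos Δλ )
  = atan2(0.66224, 0.56324) = 49.619° → normalised to [0°, 360°): 49.619°.

50°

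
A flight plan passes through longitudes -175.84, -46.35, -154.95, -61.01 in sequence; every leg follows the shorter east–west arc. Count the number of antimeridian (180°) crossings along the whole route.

0

Leg 1: -175.84° → -46.35°, shortest Δλ = 129.49° (east) — does not cross 180°.
Leg 2: -46.35° → -154.95°, shortest Δλ = -108.6° (west) — does not cross 180°.
Leg 3: -154.95° → -61.01°, shortest Δλ = 93.94° (east) — does not cross 180°.
Total crossings: 0.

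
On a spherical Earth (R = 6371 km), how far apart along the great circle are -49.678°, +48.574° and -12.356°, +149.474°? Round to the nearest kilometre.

9730 km

Δλ = 149.474 − 48.574 = 100.900°.
Δφ = -12.356 − -49.678 = 37.322°.
a = sin²(Δφ/2) + cos φ₁ · cos φ₂ · sin²(Δλ/2) = 0.478190.
c = 2·atan2(√a, √(1−a)) = 1.52716 rad → d = 6371·c ≈ 9729.55 km.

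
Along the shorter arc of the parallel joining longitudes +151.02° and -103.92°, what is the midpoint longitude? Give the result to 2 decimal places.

Signed shortest Δλ from +151.02° to -103.92° is +105.06°.
Midpoint longitude = +151.02° + (+105.06°)/2 = +151.02° + 52.53° = +203.55°.
Normalise into (−180°, 180°]: -156.45°.
(The naïve average (+151.02 + -103.92)/2 = 23.55° is on the wrong side of the globe.)

-156.45°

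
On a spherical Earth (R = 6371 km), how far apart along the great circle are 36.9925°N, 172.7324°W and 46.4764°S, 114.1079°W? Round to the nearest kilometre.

10966 km

Δλ = -114.1079 − -172.7324 = 58.6245°.
Δφ = -46.4764 − 36.9925 = -83.4689°.
a = sin²(Δφ/2) + cos φ₁ · cos φ₂ · sin²(Δλ/2) = 0.574960.
c = 2·atan2(√a, √(1−a)) = 1.72128 rad → d = 6371·c ≈ 10966.30 km.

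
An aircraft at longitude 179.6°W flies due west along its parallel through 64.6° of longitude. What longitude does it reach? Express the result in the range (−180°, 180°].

115.8°E

Start at -179.6°; shift −64.6° → -244.2°.
-244.2° lies outside (−180°, 180°]; add 360° → +115.8°.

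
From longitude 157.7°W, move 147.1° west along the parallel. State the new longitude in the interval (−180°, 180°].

Start at -157.7°; shift −147.1° → -304.8°.
-304.8° lies outside (−180°, 180°]; add 360° → +55.2°.

55.2°E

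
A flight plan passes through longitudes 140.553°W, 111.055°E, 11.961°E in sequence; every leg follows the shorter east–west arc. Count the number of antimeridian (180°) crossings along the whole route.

Leg 1: -140.553° → +111.055°, shortest Δλ = -108.392° (west) — crosses 180°.
Leg 2: +111.055° → +11.961°, shortest Δλ = -99.094° (west) — does not cross 180°.
Total crossings: 1.

1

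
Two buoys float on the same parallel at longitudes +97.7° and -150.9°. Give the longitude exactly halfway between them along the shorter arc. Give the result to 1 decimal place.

Signed shortest Δλ from +97.7° to -150.9° is +111.4°.
Midpoint longitude = +97.7° + (+111.4°)/2 = +97.7° + 55.7° = +153.4°.
(The naïve average (+97.7 + -150.9)/2 = -26.6° is on the wrong side of the globe.)

+153.4°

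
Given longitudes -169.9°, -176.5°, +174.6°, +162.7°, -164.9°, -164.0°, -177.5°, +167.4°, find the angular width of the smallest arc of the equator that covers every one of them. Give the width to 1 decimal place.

Sort the longitudes: -177.5°, -176.5°, -169.9°, -164.9°, -164.0°, +162.7°, +167.4°, +174.6°.
Eastward gaps between consecutive values (wrapping around): 1.0°, 6.6°, 5.0°, 0.9°, 326.7°, 4.7°, 7.2°, 7.9°.
Largest gap = 326.7° ⇒ minimal covering band is its complement: 360° − 326.7° = 33.3°.
Band runs from +162.7° eastward to -164.0°, crossing the antimeridian.

33.3°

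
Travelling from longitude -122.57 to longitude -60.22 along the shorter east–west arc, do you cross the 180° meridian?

Signed shortest Δλ = ((-60.22 − -122.57 + 180) mod 360) − 180 = 62.35°.
Going east by 62.35° from -122.57° reaches -60.22° without touching 180°.

No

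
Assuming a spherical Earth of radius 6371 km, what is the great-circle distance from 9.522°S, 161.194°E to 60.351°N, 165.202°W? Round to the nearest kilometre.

Δλ = -165.202 − 161.194 = -326.396°; wrapped into (−180°, 180°]: 33.604°.
Δφ = 60.351 − -9.522 = 69.873°.
a = sin²(Δφ/2) + cos φ₁ · cos φ₂ · sin²(Δλ/2) = 0.368715.
c = 2·atan2(√a, √(1−a)) = 1.30511 rad → d = 6371·c ≈ 8314.86 km.

8315 km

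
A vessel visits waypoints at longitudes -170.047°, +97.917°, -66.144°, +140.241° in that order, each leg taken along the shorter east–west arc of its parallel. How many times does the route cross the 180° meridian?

Leg 1: -170.047° → +97.917°, shortest Δλ = -92.036° (west) — crosses 180°.
Leg 2: +97.917° → -66.144°, shortest Δλ = -164.061° (west) — does not cross 180°.
Leg 3: -66.144° → +140.241°, shortest Δλ = -153.615° (west) — crosses 180°.
Total crossings: 2.

2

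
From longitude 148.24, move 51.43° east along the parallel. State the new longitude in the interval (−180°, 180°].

-160.33°

Start at +148.24°; shift +51.43° → +199.67°.
+199.67° lies outside (−180°, 180°]; subtract 360° → -160.33°.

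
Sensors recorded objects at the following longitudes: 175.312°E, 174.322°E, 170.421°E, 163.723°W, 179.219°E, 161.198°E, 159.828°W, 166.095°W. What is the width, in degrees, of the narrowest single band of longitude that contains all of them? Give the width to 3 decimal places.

Sort the longitudes: -166.095°, -163.723°, -159.828°, +161.198°, +170.421°, +174.322°, +175.312°, +179.219°.
Eastward gaps between consecutive values (wrapping around): 2.372°, 3.895°, 321.026°, 9.223°, 3.901°, 0.990°, 3.907°, 14.686°.
Largest gap = 321.026° ⇒ minimal covering band is its complement: 360° − 321.026° = 38.974°.
Band runs from +161.198° eastward to -159.828°, crossing the antimeridian.

38.974°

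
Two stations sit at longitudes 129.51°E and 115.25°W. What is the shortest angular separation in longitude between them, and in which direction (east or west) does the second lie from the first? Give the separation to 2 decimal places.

Raw difference: -115.25 − 129.51 = -244.76°.
Normalise into (−180°, 180°]: -244.76° + 360° = 115.24°.
Positive ⇒ the second point lies to the east; separation 115.24°.

115.24° east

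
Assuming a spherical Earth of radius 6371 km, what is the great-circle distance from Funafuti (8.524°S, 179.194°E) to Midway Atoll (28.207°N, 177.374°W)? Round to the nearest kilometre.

Δλ = -177.374 − 179.194 = -356.568°; wrapped into (−180°, 180°]: 3.432°.
Δφ = 28.207 − -8.524 = 36.731°.
a = sin²(Δφ/2) + cos φ₁ · cos φ₂ · sin²(Δλ/2) = 0.100055.
c = 2·atan2(√a, √(1−a)) = 0.64369 rad → d = 6371·c ≈ 4100.92 km.

4101 km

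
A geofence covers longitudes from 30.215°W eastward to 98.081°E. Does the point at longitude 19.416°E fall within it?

Band width going east from -30.215° to +98.081°: ((98.081 − -30.215) mod 360) = 128.296°.
Offset of +19.416° east of the west edge: ((19.416 − -30.215) mod 360) = 49.631°.
49.631° ≤ 128.296° ⇒ inside.

Yes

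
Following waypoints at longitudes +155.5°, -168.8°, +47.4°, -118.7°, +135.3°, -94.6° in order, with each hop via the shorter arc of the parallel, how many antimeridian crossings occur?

Leg 1: +155.5° → -168.8°, shortest Δλ = 35.7° (east) — crosses 180°.
Leg 2: -168.8° → +47.4°, shortest Δλ = -143.8° (west) — crosses 180°.
Leg 3: +47.4° → -118.7°, shortest Δλ = -166.1° (west) — does not cross 180°.
Leg 4: -118.7° → +135.3°, shortest Δλ = -106.0° (west) — crosses 180°.
Leg 5: +135.3° → -94.6°, shortest Δλ = 130.1° (east) — crosses 180°.
Total crossings: 4.

4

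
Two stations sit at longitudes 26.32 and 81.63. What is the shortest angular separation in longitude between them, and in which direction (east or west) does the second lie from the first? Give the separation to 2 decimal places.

Raw difference: 81.63 − 26.32 = 55.31°.
Normalise into (−180°, 180°]: 55.31° stays 55.31°.
Positive ⇒ the second point lies to the east; separation 55.31°.

55.31° east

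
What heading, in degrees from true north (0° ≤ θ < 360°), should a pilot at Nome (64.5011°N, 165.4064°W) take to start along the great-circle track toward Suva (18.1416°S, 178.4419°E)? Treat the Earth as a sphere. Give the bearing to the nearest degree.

Δλ = 178.4419 − -165.4064 = 343.8483°; wrapped into (−180°, 180°]: -16.1517°.
θ = atan2( sin Δλ · cos φ₂ , cos φ₁ · sin φ₂ − sin φ₁ · cos φ₂ · cos Δλ )
  = atan2(-0.26435, -0.95791) = -164.572° → normalised to [0°, 360°): 195.428°.

195°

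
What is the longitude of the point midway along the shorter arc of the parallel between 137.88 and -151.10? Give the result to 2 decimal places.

+173.39°

Signed shortest Δλ from +137.88° to -151.10° is +71.02°.
Midpoint longitude = +137.88° + (+71.02°)/2 = +137.88° + 35.51° = +173.39°.
(The naïve average (+137.88 + -151.10)/2 = -6.61° is on the wrong side of the globe.)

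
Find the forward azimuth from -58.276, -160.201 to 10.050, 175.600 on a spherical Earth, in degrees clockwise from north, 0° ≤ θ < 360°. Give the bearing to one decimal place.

Δλ = 175.600 − -160.201 = 335.801°; wrapped into (−180°, 180°]: -24.199°.
θ = atan2( sin Δλ · cos φ₂ , cos φ₁ · sin φ₂ − sin φ₁ · cos φ₂ · cos Δλ )
  = atan2(-0.40362, 0.85570) = -25.252° → normalised to [0°, 360°): 334.748°.

334.7°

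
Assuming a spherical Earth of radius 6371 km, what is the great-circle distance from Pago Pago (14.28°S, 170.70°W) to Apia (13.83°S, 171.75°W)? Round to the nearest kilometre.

Δλ = -171.75 − -170.70 = -1.05°.
Δφ = -13.83 − -14.28 = 0.45°.
a = sin²(Δφ/2) + cos φ₁ · cos φ₂ · sin²(Δλ/2) = 0.000094.
c = 2·atan2(√a, √(1−a)) = 0.01943 rad → d = 6371·c ≈ 123.82 km.

124 km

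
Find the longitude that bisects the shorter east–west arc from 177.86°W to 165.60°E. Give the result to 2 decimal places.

173.87°E

Signed shortest Δλ from -177.86° to +165.60° is -16.54°.
Midpoint longitude = -177.86° + (-16.54°)/2 = -177.86° − 8.27° = -186.13°.
Normalise into (−180°, 180°]: +173.87°.
(The naïve average (-177.86 + +165.60)/2 = -6.13° is on the wrong side of the globe.)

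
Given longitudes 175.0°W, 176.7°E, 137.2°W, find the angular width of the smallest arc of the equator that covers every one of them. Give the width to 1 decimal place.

46.1°

Sort the longitudes: -175.0°, -137.2°, +176.7°.
Eastward gaps between consecutive values (wrapping around): 37.8°, 313.9°, 8.3°.
Largest gap = 313.9° ⇒ minimal covering band is its complement: 360° − 313.9° = 46.1°.
Band runs from +176.7° eastward to -137.2°, crossing the antimeridian.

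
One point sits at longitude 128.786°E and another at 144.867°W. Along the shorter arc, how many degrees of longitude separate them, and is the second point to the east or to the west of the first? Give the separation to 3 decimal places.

86.347° east

Raw difference: -144.867 − 128.786 = -273.653°.
Normalise into (−180°, 180°]: -273.653° + 360° = 86.347°.
Positive ⇒ the second point lies to the east; separation 86.347°.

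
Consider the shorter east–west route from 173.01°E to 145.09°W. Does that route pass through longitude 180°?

Naïve |-145.09 − 173.01| = 318.1° > 180°, so the shorter arc goes the other way round — across 180°.
Signed shortest Δλ = ((-145.09 − 173.01 + 180) mod 360) − 180 = 41.9°.
Going east by 41.9° from +173.01° passes through 180° before reaching -145.09°.

Yes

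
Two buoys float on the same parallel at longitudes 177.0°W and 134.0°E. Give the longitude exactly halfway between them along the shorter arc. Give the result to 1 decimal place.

Signed shortest Δλ from -177.0° to +134.0° is -49.0°.
Midpoint longitude = -177.0° + (-49.0°)/2 = -177.0° − 24.5° = -201.5°.
Normalise into (−180°, 180°]: +158.5°.
(The naïve average (-177.0 + +134.0)/2 = -21.5° is on the wrong side of the globe.)

158.5°E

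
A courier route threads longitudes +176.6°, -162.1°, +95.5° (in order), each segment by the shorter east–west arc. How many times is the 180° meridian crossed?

Leg 1: +176.6° → -162.1°, shortest Δλ = 21.3° (east) — crosses 180°.
Leg 2: -162.1° → +95.5°, shortest Δλ = -102.4° (west) — crosses 180°.
Total crossings: 2.

2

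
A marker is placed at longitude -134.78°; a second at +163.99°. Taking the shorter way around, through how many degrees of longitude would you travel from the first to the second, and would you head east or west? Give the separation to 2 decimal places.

61.23° west

Raw difference: 163.99 − -134.78 = 298.77°.
Normalise into (−180°, 180°]: 298.77° − 360° = -61.23°.
Negative ⇒ the second point lies to the west; separation 61.23°.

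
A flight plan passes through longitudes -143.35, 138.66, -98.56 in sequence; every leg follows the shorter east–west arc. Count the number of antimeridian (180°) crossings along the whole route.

Leg 1: -143.35° → +138.66°, shortest Δλ = -77.99° (west) — crosses 180°.
Leg 2: +138.66° → -98.56°, shortest Δλ = 122.78° (east) — crosses 180°.
Total crossings: 2.

2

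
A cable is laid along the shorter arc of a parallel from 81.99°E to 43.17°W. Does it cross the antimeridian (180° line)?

Signed shortest Δλ = ((-43.17 − 81.99 + 180) mod 360) − 180 = -125.16°.
Going west by 125.16° from +81.99° reaches -43.17° without touching 180°.

No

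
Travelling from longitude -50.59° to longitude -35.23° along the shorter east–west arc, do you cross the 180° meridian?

No

Signed shortest Δλ = ((-35.23 − -50.59 + 180) mod 360) − 180 = 15.36°.
Going east by 15.36° from -50.59° reaches -35.23° without touching 180°.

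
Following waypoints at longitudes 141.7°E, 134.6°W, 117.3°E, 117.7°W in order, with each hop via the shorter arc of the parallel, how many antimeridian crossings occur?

Leg 1: +141.7° → -134.6°, shortest Δλ = 83.7° (east) — crosses 180°.
Leg 2: -134.6° → +117.3°, shortest Δλ = -108.1° (west) — crosses 180°.
Leg 3: +117.3° → -117.7°, shortest Δλ = 125.0° (east) — crosses 180°.
Total crossings: 3.

3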